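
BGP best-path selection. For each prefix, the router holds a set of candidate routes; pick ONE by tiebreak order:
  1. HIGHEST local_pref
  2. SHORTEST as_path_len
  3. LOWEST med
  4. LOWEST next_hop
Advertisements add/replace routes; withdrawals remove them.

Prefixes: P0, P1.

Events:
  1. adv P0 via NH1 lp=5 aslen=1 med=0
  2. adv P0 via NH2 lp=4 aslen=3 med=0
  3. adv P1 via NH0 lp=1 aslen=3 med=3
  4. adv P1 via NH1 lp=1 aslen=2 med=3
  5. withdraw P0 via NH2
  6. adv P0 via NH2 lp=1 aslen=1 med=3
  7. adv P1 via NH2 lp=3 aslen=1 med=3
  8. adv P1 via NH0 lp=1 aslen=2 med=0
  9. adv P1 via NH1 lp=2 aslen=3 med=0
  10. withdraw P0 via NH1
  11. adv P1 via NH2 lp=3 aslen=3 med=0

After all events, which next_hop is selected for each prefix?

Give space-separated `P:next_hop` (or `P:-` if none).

Op 1: best P0=NH1 P1=-
Op 2: best P0=NH1 P1=-
Op 3: best P0=NH1 P1=NH0
Op 4: best P0=NH1 P1=NH1
Op 5: best P0=NH1 P1=NH1
Op 6: best P0=NH1 P1=NH1
Op 7: best P0=NH1 P1=NH2
Op 8: best P0=NH1 P1=NH2
Op 9: best P0=NH1 P1=NH2
Op 10: best P0=NH2 P1=NH2
Op 11: best P0=NH2 P1=NH2

Answer: P0:NH2 P1:NH2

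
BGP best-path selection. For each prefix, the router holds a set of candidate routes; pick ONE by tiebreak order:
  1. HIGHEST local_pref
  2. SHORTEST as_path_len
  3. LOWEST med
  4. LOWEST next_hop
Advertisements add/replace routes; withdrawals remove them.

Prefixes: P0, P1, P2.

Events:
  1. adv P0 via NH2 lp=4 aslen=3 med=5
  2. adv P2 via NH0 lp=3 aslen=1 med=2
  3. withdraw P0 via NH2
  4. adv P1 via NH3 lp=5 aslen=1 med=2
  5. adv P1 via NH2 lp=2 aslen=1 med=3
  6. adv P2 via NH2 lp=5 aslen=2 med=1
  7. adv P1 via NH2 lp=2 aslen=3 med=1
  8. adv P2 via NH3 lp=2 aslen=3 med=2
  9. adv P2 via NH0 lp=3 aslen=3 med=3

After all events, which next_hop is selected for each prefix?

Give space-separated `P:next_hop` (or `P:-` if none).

Op 1: best P0=NH2 P1=- P2=-
Op 2: best P0=NH2 P1=- P2=NH0
Op 3: best P0=- P1=- P2=NH0
Op 4: best P0=- P1=NH3 P2=NH0
Op 5: best P0=- P1=NH3 P2=NH0
Op 6: best P0=- P1=NH3 P2=NH2
Op 7: best P0=- P1=NH3 P2=NH2
Op 8: best P0=- P1=NH3 P2=NH2
Op 9: best P0=- P1=NH3 P2=NH2

Answer: P0:- P1:NH3 P2:NH2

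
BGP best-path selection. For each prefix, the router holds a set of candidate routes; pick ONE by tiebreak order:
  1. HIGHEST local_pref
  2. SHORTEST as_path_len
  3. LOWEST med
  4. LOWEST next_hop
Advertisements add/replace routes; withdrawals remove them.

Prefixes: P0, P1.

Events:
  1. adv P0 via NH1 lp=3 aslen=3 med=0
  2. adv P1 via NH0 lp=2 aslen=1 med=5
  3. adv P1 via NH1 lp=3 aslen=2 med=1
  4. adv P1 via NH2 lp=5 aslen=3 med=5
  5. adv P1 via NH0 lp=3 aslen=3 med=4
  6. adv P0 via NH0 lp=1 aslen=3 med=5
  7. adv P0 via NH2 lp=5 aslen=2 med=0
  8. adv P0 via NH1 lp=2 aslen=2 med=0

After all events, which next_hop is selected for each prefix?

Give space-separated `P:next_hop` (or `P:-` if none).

Answer: P0:NH2 P1:NH2

Derivation:
Op 1: best P0=NH1 P1=-
Op 2: best P0=NH1 P1=NH0
Op 3: best P0=NH1 P1=NH1
Op 4: best P0=NH1 P1=NH2
Op 5: best P0=NH1 P1=NH2
Op 6: best P0=NH1 P1=NH2
Op 7: best P0=NH2 P1=NH2
Op 8: best P0=NH2 P1=NH2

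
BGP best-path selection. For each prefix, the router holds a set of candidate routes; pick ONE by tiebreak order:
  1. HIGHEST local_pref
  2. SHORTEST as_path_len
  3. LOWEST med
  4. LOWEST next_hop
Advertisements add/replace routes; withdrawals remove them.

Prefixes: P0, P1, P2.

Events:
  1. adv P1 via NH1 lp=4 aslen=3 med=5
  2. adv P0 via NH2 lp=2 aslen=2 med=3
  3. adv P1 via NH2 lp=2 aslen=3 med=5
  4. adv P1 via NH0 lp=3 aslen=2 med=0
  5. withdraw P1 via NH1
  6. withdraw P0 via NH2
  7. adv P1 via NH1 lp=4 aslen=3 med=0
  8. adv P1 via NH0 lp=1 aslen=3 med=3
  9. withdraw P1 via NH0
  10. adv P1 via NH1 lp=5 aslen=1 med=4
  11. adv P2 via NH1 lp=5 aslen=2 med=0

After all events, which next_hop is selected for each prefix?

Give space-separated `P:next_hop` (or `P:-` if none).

Answer: P0:- P1:NH1 P2:NH1

Derivation:
Op 1: best P0=- P1=NH1 P2=-
Op 2: best P0=NH2 P1=NH1 P2=-
Op 3: best P0=NH2 P1=NH1 P2=-
Op 4: best P0=NH2 P1=NH1 P2=-
Op 5: best P0=NH2 P1=NH0 P2=-
Op 6: best P0=- P1=NH0 P2=-
Op 7: best P0=- P1=NH1 P2=-
Op 8: best P0=- P1=NH1 P2=-
Op 9: best P0=- P1=NH1 P2=-
Op 10: best P0=- P1=NH1 P2=-
Op 11: best P0=- P1=NH1 P2=NH1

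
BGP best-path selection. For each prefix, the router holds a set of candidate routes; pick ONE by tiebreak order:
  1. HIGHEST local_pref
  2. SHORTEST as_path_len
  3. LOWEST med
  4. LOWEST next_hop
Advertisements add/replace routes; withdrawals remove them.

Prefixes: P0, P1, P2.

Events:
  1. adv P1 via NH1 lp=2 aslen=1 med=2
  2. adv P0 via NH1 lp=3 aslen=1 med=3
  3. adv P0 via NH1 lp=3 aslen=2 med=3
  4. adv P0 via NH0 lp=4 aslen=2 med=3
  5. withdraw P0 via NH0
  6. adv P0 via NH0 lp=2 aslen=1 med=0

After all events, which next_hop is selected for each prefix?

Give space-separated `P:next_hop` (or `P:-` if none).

Answer: P0:NH1 P1:NH1 P2:-

Derivation:
Op 1: best P0=- P1=NH1 P2=-
Op 2: best P0=NH1 P1=NH1 P2=-
Op 3: best P0=NH1 P1=NH1 P2=-
Op 4: best P0=NH0 P1=NH1 P2=-
Op 5: best P0=NH1 P1=NH1 P2=-
Op 6: best P0=NH1 P1=NH1 P2=-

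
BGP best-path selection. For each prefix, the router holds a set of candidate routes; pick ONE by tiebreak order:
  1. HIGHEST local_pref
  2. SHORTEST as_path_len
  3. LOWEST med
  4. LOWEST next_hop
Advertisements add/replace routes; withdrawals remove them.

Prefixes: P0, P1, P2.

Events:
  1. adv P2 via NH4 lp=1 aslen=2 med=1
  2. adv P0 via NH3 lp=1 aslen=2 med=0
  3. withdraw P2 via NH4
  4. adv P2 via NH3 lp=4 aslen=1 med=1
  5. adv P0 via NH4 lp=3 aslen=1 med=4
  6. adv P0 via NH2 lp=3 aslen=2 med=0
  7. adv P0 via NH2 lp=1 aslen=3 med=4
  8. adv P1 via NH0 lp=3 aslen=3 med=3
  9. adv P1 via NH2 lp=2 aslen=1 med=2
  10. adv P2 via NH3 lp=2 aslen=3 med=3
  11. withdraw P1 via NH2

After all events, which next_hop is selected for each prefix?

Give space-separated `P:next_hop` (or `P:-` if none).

Op 1: best P0=- P1=- P2=NH4
Op 2: best P0=NH3 P1=- P2=NH4
Op 3: best P0=NH3 P1=- P2=-
Op 4: best P0=NH3 P1=- P2=NH3
Op 5: best P0=NH4 P1=- P2=NH3
Op 6: best P0=NH4 P1=- P2=NH3
Op 7: best P0=NH4 P1=- P2=NH3
Op 8: best P0=NH4 P1=NH0 P2=NH3
Op 9: best P0=NH4 P1=NH0 P2=NH3
Op 10: best P0=NH4 P1=NH0 P2=NH3
Op 11: best P0=NH4 P1=NH0 P2=NH3

Answer: P0:NH4 P1:NH0 P2:NH3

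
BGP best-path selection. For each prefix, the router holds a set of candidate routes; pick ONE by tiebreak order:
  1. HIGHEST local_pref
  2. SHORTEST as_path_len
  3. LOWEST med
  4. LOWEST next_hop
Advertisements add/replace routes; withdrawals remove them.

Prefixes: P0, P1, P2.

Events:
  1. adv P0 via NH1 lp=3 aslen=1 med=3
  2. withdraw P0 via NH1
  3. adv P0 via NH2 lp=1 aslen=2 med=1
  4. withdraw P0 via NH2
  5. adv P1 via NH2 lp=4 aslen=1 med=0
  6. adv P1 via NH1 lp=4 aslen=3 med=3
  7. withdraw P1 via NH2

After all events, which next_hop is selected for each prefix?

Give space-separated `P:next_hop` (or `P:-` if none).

Op 1: best P0=NH1 P1=- P2=-
Op 2: best P0=- P1=- P2=-
Op 3: best P0=NH2 P1=- P2=-
Op 4: best P0=- P1=- P2=-
Op 5: best P0=- P1=NH2 P2=-
Op 6: best P0=- P1=NH2 P2=-
Op 7: best P0=- P1=NH1 P2=-

Answer: P0:- P1:NH1 P2:-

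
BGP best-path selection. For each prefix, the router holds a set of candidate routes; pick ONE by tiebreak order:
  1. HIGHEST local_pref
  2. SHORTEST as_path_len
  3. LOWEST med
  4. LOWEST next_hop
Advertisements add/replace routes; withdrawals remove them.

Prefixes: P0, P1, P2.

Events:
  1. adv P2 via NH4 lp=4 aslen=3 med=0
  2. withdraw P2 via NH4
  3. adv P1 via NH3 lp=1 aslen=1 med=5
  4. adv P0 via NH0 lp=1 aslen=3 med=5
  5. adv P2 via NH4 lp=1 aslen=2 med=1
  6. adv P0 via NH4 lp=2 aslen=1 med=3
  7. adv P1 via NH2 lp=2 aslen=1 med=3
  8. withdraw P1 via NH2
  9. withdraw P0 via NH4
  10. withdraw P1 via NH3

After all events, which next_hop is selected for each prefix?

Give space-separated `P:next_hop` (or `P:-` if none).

Op 1: best P0=- P1=- P2=NH4
Op 2: best P0=- P1=- P2=-
Op 3: best P0=- P1=NH3 P2=-
Op 4: best P0=NH0 P1=NH3 P2=-
Op 5: best P0=NH0 P1=NH3 P2=NH4
Op 6: best P0=NH4 P1=NH3 P2=NH4
Op 7: best P0=NH4 P1=NH2 P2=NH4
Op 8: best P0=NH4 P1=NH3 P2=NH4
Op 9: best P0=NH0 P1=NH3 P2=NH4
Op 10: best P0=NH0 P1=- P2=NH4

Answer: P0:NH0 P1:- P2:NH4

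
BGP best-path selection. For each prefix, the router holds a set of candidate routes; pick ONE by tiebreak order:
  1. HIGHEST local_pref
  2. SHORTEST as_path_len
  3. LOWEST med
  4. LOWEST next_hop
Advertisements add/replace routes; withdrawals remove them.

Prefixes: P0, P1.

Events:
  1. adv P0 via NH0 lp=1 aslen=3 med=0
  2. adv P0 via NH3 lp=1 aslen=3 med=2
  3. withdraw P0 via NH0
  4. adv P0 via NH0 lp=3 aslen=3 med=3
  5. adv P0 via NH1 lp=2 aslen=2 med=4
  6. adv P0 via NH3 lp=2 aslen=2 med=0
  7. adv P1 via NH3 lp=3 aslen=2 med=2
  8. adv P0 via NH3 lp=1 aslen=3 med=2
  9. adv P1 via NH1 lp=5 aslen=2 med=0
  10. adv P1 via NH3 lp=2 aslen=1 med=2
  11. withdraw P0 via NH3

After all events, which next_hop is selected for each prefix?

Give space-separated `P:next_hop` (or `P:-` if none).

Answer: P0:NH0 P1:NH1

Derivation:
Op 1: best P0=NH0 P1=-
Op 2: best P0=NH0 P1=-
Op 3: best P0=NH3 P1=-
Op 4: best P0=NH0 P1=-
Op 5: best P0=NH0 P1=-
Op 6: best P0=NH0 P1=-
Op 7: best P0=NH0 P1=NH3
Op 8: best P0=NH0 P1=NH3
Op 9: best P0=NH0 P1=NH1
Op 10: best P0=NH0 P1=NH1
Op 11: best P0=NH0 P1=NH1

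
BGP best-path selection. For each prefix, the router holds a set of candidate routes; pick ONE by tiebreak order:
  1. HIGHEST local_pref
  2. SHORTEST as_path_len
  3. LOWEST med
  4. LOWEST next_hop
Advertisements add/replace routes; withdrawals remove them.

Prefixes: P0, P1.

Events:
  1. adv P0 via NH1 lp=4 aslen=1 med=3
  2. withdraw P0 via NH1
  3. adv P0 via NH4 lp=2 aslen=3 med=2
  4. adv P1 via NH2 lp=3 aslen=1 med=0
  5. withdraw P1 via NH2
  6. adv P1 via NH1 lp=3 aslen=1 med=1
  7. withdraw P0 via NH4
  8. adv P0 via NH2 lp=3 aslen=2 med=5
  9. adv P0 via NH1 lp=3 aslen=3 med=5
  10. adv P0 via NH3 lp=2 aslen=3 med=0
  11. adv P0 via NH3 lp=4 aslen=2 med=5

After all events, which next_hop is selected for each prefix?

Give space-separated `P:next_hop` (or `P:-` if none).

Answer: P0:NH3 P1:NH1

Derivation:
Op 1: best P0=NH1 P1=-
Op 2: best P0=- P1=-
Op 3: best P0=NH4 P1=-
Op 4: best P0=NH4 P1=NH2
Op 5: best P0=NH4 P1=-
Op 6: best P0=NH4 P1=NH1
Op 7: best P0=- P1=NH1
Op 8: best P0=NH2 P1=NH1
Op 9: best P0=NH2 P1=NH1
Op 10: best P0=NH2 P1=NH1
Op 11: best P0=NH3 P1=NH1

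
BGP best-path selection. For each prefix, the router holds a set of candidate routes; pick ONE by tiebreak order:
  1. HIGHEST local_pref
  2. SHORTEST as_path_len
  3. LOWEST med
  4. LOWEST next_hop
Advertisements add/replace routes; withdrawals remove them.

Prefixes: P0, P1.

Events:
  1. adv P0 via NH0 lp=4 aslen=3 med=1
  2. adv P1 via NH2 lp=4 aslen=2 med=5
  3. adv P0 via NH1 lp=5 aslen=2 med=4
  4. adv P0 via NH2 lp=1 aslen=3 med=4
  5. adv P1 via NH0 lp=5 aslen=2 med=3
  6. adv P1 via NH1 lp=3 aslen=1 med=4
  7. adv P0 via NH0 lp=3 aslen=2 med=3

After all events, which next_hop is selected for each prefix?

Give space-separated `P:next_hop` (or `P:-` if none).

Op 1: best P0=NH0 P1=-
Op 2: best P0=NH0 P1=NH2
Op 3: best P0=NH1 P1=NH2
Op 4: best P0=NH1 P1=NH2
Op 5: best P0=NH1 P1=NH0
Op 6: best P0=NH1 P1=NH0
Op 7: best P0=NH1 P1=NH0

Answer: P0:NH1 P1:NH0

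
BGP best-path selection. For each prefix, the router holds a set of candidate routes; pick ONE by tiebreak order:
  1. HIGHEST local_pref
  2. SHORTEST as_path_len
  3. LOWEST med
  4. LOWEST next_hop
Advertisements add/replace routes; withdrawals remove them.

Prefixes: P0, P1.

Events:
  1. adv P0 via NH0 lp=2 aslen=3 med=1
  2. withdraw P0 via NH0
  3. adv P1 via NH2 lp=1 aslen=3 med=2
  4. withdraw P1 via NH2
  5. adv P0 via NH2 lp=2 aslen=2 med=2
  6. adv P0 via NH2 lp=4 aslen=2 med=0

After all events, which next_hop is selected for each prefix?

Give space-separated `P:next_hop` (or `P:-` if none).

Op 1: best P0=NH0 P1=-
Op 2: best P0=- P1=-
Op 3: best P0=- P1=NH2
Op 4: best P0=- P1=-
Op 5: best P0=NH2 P1=-
Op 6: best P0=NH2 P1=-

Answer: P0:NH2 P1:-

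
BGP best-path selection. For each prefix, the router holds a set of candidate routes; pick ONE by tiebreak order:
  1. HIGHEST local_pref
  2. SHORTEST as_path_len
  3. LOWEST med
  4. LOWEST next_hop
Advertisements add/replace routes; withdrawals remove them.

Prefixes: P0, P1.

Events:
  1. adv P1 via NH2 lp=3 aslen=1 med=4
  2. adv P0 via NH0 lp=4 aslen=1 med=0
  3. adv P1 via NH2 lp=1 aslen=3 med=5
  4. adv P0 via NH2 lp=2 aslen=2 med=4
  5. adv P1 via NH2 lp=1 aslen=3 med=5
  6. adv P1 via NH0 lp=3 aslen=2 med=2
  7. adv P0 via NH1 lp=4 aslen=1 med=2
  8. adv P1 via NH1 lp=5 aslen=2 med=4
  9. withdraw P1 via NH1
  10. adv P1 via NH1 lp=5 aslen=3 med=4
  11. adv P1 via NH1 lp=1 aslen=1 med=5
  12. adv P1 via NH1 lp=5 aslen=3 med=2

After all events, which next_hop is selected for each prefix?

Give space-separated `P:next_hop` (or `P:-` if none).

Op 1: best P0=- P1=NH2
Op 2: best P0=NH0 P1=NH2
Op 3: best P0=NH0 P1=NH2
Op 4: best P0=NH0 P1=NH2
Op 5: best P0=NH0 P1=NH2
Op 6: best P0=NH0 P1=NH0
Op 7: best P0=NH0 P1=NH0
Op 8: best P0=NH0 P1=NH1
Op 9: best P0=NH0 P1=NH0
Op 10: best P0=NH0 P1=NH1
Op 11: best P0=NH0 P1=NH0
Op 12: best P0=NH0 P1=NH1

Answer: P0:NH0 P1:NH1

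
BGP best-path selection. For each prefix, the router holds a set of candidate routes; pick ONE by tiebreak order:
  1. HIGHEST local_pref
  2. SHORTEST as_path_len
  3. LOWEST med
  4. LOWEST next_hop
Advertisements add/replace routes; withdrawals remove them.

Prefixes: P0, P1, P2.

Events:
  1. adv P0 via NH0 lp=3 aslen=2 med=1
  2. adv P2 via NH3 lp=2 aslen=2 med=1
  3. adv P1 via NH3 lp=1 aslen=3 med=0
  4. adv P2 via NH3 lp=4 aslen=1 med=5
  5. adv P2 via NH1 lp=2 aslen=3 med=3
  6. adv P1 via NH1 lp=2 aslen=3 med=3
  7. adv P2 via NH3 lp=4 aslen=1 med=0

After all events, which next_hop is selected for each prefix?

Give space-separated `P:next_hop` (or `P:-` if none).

Op 1: best P0=NH0 P1=- P2=-
Op 2: best P0=NH0 P1=- P2=NH3
Op 3: best P0=NH0 P1=NH3 P2=NH3
Op 4: best P0=NH0 P1=NH3 P2=NH3
Op 5: best P0=NH0 P1=NH3 P2=NH3
Op 6: best P0=NH0 P1=NH1 P2=NH3
Op 7: best P0=NH0 P1=NH1 P2=NH3

Answer: P0:NH0 P1:NH1 P2:NH3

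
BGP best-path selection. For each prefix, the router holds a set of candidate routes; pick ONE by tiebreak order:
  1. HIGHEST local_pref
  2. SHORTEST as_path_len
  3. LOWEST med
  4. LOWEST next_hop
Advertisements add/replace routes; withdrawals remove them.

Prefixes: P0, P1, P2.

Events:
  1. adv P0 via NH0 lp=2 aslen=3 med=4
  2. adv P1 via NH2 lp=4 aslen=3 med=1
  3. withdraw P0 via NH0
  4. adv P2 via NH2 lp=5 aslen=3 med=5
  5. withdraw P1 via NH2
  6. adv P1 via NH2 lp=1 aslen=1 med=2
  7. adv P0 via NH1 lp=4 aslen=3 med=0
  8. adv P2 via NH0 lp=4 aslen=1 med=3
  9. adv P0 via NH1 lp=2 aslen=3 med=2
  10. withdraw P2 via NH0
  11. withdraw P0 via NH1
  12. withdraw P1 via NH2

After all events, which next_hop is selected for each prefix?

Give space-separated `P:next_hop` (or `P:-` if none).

Answer: P0:- P1:- P2:NH2

Derivation:
Op 1: best P0=NH0 P1=- P2=-
Op 2: best P0=NH0 P1=NH2 P2=-
Op 3: best P0=- P1=NH2 P2=-
Op 4: best P0=- P1=NH2 P2=NH2
Op 5: best P0=- P1=- P2=NH2
Op 6: best P0=- P1=NH2 P2=NH2
Op 7: best P0=NH1 P1=NH2 P2=NH2
Op 8: best P0=NH1 P1=NH2 P2=NH2
Op 9: best P0=NH1 P1=NH2 P2=NH2
Op 10: best P0=NH1 P1=NH2 P2=NH2
Op 11: best P0=- P1=NH2 P2=NH2
Op 12: best P0=- P1=- P2=NH2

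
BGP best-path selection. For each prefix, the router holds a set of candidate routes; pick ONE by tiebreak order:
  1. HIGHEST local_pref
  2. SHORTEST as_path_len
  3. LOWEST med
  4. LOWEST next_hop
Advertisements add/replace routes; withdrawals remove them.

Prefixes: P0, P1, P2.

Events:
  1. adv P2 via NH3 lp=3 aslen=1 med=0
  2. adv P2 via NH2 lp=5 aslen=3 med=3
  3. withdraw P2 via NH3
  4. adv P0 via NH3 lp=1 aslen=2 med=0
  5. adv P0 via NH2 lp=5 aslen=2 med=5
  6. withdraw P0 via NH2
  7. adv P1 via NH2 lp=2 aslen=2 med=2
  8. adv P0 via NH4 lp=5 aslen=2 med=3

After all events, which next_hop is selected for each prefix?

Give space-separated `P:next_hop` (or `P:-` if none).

Answer: P0:NH4 P1:NH2 P2:NH2

Derivation:
Op 1: best P0=- P1=- P2=NH3
Op 2: best P0=- P1=- P2=NH2
Op 3: best P0=- P1=- P2=NH2
Op 4: best P0=NH3 P1=- P2=NH2
Op 5: best P0=NH2 P1=- P2=NH2
Op 6: best P0=NH3 P1=- P2=NH2
Op 7: best P0=NH3 P1=NH2 P2=NH2
Op 8: best P0=NH4 P1=NH2 P2=NH2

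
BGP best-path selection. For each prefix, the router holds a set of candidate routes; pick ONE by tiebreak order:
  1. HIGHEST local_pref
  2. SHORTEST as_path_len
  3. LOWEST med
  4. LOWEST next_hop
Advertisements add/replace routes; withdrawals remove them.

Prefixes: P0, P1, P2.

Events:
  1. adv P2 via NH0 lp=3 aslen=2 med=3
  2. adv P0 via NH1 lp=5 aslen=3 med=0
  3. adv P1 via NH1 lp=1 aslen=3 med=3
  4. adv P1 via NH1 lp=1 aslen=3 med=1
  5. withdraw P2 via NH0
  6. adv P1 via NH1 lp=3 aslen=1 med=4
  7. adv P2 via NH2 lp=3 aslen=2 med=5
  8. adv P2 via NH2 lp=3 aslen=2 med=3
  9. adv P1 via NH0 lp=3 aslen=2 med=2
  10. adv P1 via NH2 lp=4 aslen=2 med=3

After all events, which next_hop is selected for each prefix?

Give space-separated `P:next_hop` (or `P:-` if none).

Answer: P0:NH1 P1:NH2 P2:NH2

Derivation:
Op 1: best P0=- P1=- P2=NH0
Op 2: best P0=NH1 P1=- P2=NH0
Op 3: best P0=NH1 P1=NH1 P2=NH0
Op 4: best P0=NH1 P1=NH1 P2=NH0
Op 5: best P0=NH1 P1=NH1 P2=-
Op 6: best P0=NH1 P1=NH1 P2=-
Op 7: best P0=NH1 P1=NH1 P2=NH2
Op 8: best P0=NH1 P1=NH1 P2=NH2
Op 9: best P0=NH1 P1=NH1 P2=NH2
Op 10: best P0=NH1 P1=NH2 P2=NH2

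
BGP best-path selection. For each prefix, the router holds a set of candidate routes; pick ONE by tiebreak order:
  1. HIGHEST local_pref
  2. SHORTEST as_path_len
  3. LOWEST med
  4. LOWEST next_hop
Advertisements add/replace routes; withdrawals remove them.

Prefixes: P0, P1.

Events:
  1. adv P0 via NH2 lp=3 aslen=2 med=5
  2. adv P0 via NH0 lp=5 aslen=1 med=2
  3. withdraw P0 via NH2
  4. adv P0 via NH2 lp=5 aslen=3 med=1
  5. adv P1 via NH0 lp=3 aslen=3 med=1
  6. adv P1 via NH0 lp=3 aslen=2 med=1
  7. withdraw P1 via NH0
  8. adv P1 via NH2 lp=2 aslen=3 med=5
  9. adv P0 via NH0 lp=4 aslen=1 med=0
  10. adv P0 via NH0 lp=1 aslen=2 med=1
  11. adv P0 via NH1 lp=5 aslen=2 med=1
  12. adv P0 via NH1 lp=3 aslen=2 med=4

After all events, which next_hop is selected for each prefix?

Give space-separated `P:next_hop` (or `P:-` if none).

Op 1: best P0=NH2 P1=-
Op 2: best P0=NH0 P1=-
Op 3: best P0=NH0 P1=-
Op 4: best P0=NH0 P1=-
Op 5: best P0=NH0 P1=NH0
Op 6: best P0=NH0 P1=NH0
Op 7: best P0=NH0 P1=-
Op 8: best P0=NH0 P1=NH2
Op 9: best P0=NH2 P1=NH2
Op 10: best P0=NH2 P1=NH2
Op 11: best P0=NH1 P1=NH2
Op 12: best P0=NH2 P1=NH2

Answer: P0:NH2 P1:NH2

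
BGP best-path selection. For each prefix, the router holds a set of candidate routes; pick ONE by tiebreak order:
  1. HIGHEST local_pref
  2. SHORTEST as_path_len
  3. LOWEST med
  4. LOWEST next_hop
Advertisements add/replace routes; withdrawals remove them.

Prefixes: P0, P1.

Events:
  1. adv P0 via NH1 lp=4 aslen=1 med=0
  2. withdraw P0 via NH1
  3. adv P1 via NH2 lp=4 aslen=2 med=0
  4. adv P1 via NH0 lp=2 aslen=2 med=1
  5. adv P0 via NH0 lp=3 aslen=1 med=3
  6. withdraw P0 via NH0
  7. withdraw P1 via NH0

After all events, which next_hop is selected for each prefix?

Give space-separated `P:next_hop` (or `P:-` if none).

Op 1: best P0=NH1 P1=-
Op 2: best P0=- P1=-
Op 3: best P0=- P1=NH2
Op 4: best P0=- P1=NH2
Op 5: best P0=NH0 P1=NH2
Op 6: best P0=- P1=NH2
Op 7: best P0=- P1=NH2

Answer: P0:- P1:NH2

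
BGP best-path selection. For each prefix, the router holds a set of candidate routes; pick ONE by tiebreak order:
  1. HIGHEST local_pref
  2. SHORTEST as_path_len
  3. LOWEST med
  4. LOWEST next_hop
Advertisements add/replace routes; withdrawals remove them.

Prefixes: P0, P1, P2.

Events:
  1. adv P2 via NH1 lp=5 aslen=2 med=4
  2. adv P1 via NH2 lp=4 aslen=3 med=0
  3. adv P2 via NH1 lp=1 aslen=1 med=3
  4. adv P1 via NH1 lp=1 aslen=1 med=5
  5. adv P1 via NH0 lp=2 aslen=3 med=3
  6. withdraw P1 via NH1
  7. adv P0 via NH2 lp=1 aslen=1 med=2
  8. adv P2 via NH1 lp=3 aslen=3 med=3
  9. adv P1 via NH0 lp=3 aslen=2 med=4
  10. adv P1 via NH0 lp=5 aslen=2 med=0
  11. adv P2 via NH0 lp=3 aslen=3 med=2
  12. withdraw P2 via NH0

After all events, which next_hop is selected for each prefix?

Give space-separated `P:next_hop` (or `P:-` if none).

Answer: P0:NH2 P1:NH0 P2:NH1

Derivation:
Op 1: best P0=- P1=- P2=NH1
Op 2: best P0=- P1=NH2 P2=NH1
Op 3: best P0=- P1=NH2 P2=NH1
Op 4: best P0=- P1=NH2 P2=NH1
Op 5: best P0=- P1=NH2 P2=NH1
Op 6: best P0=- P1=NH2 P2=NH1
Op 7: best P0=NH2 P1=NH2 P2=NH1
Op 8: best P0=NH2 P1=NH2 P2=NH1
Op 9: best P0=NH2 P1=NH2 P2=NH1
Op 10: best P0=NH2 P1=NH0 P2=NH1
Op 11: best P0=NH2 P1=NH0 P2=NH0
Op 12: best P0=NH2 P1=NH0 P2=NH1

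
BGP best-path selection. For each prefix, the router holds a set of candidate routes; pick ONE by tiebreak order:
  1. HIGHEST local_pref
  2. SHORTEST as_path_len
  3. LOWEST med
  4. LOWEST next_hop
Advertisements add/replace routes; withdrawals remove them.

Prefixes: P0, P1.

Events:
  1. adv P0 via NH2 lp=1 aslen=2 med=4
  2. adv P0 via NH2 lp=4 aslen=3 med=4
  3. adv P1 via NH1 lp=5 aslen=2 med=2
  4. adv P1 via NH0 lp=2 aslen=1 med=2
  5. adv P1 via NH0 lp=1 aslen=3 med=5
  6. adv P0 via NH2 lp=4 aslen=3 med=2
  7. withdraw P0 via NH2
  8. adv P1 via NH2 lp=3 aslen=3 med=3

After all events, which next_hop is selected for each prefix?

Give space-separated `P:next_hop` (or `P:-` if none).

Op 1: best P0=NH2 P1=-
Op 2: best P0=NH2 P1=-
Op 3: best P0=NH2 P1=NH1
Op 4: best P0=NH2 P1=NH1
Op 5: best P0=NH2 P1=NH1
Op 6: best P0=NH2 P1=NH1
Op 7: best P0=- P1=NH1
Op 8: best P0=- P1=NH1

Answer: P0:- P1:NH1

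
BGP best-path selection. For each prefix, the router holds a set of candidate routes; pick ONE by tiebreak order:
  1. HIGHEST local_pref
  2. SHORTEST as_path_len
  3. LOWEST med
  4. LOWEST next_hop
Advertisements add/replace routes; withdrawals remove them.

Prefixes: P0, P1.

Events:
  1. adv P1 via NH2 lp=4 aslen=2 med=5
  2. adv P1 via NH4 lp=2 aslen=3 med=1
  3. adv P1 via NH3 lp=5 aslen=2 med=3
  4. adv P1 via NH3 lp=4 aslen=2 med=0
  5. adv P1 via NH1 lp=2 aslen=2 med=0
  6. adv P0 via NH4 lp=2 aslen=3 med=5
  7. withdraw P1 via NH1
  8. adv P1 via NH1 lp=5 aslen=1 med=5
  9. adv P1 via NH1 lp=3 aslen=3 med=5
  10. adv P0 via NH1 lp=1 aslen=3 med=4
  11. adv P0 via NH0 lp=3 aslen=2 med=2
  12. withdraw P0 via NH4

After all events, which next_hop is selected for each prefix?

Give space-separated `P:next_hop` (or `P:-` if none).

Answer: P0:NH0 P1:NH3

Derivation:
Op 1: best P0=- P1=NH2
Op 2: best P0=- P1=NH2
Op 3: best P0=- P1=NH3
Op 4: best P0=- P1=NH3
Op 5: best P0=- P1=NH3
Op 6: best P0=NH4 P1=NH3
Op 7: best P0=NH4 P1=NH3
Op 8: best P0=NH4 P1=NH1
Op 9: best P0=NH4 P1=NH3
Op 10: best P0=NH4 P1=NH3
Op 11: best P0=NH0 P1=NH3
Op 12: best P0=NH0 P1=NH3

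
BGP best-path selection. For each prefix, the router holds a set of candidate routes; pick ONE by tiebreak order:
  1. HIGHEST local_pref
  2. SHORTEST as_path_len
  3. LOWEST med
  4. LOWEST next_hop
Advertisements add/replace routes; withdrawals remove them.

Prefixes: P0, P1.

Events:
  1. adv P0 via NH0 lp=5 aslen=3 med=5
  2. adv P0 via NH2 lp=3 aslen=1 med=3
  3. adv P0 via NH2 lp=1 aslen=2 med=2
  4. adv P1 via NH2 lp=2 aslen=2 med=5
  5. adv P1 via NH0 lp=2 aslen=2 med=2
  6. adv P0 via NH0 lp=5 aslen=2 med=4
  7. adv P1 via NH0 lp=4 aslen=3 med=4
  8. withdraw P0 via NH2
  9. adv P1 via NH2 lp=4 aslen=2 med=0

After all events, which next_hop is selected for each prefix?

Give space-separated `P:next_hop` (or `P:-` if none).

Answer: P0:NH0 P1:NH2

Derivation:
Op 1: best P0=NH0 P1=-
Op 2: best P0=NH0 P1=-
Op 3: best P0=NH0 P1=-
Op 4: best P0=NH0 P1=NH2
Op 5: best P0=NH0 P1=NH0
Op 6: best P0=NH0 P1=NH0
Op 7: best P0=NH0 P1=NH0
Op 8: best P0=NH0 P1=NH0
Op 9: best P0=NH0 P1=NH2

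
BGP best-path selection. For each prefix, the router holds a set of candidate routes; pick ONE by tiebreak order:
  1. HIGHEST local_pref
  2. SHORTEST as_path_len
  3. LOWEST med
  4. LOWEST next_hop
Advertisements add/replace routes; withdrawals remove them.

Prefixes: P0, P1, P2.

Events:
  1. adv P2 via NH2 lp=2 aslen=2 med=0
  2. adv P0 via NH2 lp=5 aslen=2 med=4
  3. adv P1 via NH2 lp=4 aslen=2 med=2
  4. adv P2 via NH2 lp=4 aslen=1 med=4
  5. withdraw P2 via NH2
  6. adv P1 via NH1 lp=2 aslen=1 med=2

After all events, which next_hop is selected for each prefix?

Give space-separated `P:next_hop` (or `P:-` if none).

Answer: P0:NH2 P1:NH2 P2:-

Derivation:
Op 1: best P0=- P1=- P2=NH2
Op 2: best P0=NH2 P1=- P2=NH2
Op 3: best P0=NH2 P1=NH2 P2=NH2
Op 4: best P0=NH2 P1=NH2 P2=NH2
Op 5: best P0=NH2 P1=NH2 P2=-
Op 6: best P0=NH2 P1=NH2 P2=-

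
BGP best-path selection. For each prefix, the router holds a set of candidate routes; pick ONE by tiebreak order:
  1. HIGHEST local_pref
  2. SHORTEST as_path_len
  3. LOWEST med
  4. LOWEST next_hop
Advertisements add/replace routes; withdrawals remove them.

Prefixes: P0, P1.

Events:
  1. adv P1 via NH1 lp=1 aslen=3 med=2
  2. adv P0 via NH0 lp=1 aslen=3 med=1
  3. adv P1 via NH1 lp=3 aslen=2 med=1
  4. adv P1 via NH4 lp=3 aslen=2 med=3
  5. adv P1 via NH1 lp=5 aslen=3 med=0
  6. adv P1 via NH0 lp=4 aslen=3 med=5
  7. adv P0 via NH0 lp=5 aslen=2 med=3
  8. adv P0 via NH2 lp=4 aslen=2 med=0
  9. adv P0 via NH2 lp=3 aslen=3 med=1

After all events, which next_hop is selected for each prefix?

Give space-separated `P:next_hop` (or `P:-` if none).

Op 1: best P0=- P1=NH1
Op 2: best P0=NH0 P1=NH1
Op 3: best P0=NH0 P1=NH1
Op 4: best P0=NH0 P1=NH1
Op 5: best P0=NH0 P1=NH1
Op 6: best P0=NH0 P1=NH1
Op 7: best P0=NH0 P1=NH1
Op 8: best P0=NH0 P1=NH1
Op 9: best P0=NH0 P1=NH1

Answer: P0:NH0 P1:NH1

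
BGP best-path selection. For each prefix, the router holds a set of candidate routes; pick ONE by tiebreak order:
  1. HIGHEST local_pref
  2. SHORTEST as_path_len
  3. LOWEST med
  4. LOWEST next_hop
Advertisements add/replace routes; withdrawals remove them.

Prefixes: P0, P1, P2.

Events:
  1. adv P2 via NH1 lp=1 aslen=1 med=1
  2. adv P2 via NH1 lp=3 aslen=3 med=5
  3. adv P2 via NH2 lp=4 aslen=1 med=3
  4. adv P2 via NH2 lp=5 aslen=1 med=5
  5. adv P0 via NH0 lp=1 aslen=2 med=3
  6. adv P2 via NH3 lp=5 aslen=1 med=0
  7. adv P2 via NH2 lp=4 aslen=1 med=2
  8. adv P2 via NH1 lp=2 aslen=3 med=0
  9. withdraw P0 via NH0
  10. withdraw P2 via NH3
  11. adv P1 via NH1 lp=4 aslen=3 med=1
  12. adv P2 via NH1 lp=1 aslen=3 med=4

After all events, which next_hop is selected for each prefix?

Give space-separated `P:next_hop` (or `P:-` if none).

Op 1: best P0=- P1=- P2=NH1
Op 2: best P0=- P1=- P2=NH1
Op 3: best P0=- P1=- P2=NH2
Op 4: best P0=- P1=- P2=NH2
Op 5: best P0=NH0 P1=- P2=NH2
Op 6: best P0=NH0 P1=- P2=NH3
Op 7: best P0=NH0 P1=- P2=NH3
Op 8: best P0=NH0 P1=- P2=NH3
Op 9: best P0=- P1=- P2=NH3
Op 10: best P0=- P1=- P2=NH2
Op 11: best P0=- P1=NH1 P2=NH2
Op 12: best P0=- P1=NH1 P2=NH2

Answer: P0:- P1:NH1 P2:NH2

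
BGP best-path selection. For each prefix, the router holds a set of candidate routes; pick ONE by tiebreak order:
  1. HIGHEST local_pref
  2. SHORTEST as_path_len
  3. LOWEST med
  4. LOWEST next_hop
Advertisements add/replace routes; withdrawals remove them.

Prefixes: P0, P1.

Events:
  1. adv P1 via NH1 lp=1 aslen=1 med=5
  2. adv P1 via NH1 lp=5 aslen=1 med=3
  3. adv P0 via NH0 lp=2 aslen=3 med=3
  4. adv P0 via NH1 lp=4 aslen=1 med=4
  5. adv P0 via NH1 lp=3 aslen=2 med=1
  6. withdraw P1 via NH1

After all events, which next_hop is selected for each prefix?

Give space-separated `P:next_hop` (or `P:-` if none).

Op 1: best P0=- P1=NH1
Op 2: best P0=- P1=NH1
Op 3: best P0=NH0 P1=NH1
Op 4: best P0=NH1 P1=NH1
Op 5: best P0=NH1 P1=NH1
Op 6: best P0=NH1 P1=-

Answer: P0:NH1 P1:-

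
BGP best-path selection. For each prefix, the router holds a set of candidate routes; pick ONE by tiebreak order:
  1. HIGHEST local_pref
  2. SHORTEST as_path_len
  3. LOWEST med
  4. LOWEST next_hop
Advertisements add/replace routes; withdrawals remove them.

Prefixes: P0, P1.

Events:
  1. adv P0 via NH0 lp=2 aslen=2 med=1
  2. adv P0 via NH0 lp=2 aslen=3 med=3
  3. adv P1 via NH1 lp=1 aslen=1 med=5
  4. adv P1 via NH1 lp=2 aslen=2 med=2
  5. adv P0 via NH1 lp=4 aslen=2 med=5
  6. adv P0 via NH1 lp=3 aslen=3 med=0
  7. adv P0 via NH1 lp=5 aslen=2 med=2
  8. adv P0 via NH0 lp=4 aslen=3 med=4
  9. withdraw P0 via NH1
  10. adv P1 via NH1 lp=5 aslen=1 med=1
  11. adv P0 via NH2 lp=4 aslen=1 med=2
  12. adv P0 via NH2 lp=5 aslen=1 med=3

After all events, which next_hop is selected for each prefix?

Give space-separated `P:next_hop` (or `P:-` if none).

Op 1: best P0=NH0 P1=-
Op 2: best P0=NH0 P1=-
Op 3: best P0=NH0 P1=NH1
Op 4: best P0=NH0 P1=NH1
Op 5: best P0=NH1 P1=NH1
Op 6: best P0=NH1 P1=NH1
Op 7: best P0=NH1 P1=NH1
Op 8: best P0=NH1 P1=NH1
Op 9: best P0=NH0 P1=NH1
Op 10: best P0=NH0 P1=NH1
Op 11: best P0=NH2 P1=NH1
Op 12: best P0=NH2 P1=NH1

Answer: P0:NH2 P1:NH1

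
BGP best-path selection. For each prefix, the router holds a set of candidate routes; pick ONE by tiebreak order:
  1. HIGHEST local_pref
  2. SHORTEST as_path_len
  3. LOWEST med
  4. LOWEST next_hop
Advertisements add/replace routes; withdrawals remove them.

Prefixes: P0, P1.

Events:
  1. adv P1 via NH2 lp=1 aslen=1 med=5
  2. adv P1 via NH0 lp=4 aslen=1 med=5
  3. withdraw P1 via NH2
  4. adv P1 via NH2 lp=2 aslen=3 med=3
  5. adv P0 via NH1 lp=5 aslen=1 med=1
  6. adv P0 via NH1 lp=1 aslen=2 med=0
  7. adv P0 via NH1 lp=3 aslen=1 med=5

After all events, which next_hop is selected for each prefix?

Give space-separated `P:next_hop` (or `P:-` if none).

Answer: P0:NH1 P1:NH0

Derivation:
Op 1: best P0=- P1=NH2
Op 2: best P0=- P1=NH0
Op 3: best P0=- P1=NH0
Op 4: best P0=- P1=NH0
Op 5: best P0=NH1 P1=NH0
Op 6: best P0=NH1 P1=NH0
Op 7: best P0=NH1 P1=NH0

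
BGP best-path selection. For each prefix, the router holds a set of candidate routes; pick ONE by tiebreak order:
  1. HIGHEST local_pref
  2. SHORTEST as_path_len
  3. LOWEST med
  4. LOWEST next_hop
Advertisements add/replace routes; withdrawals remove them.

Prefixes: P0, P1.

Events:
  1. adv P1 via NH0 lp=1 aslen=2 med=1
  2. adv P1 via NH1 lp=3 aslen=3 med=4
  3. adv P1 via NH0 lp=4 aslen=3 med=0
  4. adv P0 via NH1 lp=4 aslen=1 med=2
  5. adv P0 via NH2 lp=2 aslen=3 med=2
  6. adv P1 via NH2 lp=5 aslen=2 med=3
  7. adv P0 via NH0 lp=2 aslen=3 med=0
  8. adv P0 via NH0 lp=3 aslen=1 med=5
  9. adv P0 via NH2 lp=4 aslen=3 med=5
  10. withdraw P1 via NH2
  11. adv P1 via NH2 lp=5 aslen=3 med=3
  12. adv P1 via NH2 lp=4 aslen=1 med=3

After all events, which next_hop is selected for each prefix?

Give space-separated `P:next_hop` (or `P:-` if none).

Op 1: best P0=- P1=NH0
Op 2: best P0=- P1=NH1
Op 3: best P0=- P1=NH0
Op 4: best P0=NH1 P1=NH0
Op 5: best P0=NH1 P1=NH0
Op 6: best P0=NH1 P1=NH2
Op 7: best P0=NH1 P1=NH2
Op 8: best P0=NH1 P1=NH2
Op 9: best P0=NH1 P1=NH2
Op 10: best P0=NH1 P1=NH0
Op 11: best P0=NH1 P1=NH2
Op 12: best P0=NH1 P1=NH2

Answer: P0:NH1 P1:NH2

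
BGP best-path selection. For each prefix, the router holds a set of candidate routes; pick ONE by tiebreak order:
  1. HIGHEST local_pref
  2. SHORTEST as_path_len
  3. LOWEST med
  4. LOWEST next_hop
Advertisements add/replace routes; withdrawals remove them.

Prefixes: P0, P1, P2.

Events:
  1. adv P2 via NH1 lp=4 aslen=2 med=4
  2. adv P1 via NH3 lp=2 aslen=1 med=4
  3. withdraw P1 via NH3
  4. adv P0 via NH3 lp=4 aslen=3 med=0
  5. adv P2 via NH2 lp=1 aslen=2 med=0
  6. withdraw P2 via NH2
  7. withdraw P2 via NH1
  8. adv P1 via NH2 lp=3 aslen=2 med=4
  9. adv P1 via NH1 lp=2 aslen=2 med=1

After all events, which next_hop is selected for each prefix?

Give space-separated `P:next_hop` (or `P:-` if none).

Answer: P0:NH3 P1:NH2 P2:-

Derivation:
Op 1: best P0=- P1=- P2=NH1
Op 2: best P0=- P1=NH3 P2=NH1
Op 3: best P0=- P1=- P2=NH1
Op 4: best P0=NH3 P1=- P2=NH1
Op 5: best P0=NH3 P1=- P2=NH1
Op 6: best P0=NH3 P1=- P2=NH1
Op 7: best P0=NH3 P1=- P2=-
Op 8: best P0=NH3 P1=NH2 P2=-
Op 9: best P0=NH3 P1=NH2 P2=-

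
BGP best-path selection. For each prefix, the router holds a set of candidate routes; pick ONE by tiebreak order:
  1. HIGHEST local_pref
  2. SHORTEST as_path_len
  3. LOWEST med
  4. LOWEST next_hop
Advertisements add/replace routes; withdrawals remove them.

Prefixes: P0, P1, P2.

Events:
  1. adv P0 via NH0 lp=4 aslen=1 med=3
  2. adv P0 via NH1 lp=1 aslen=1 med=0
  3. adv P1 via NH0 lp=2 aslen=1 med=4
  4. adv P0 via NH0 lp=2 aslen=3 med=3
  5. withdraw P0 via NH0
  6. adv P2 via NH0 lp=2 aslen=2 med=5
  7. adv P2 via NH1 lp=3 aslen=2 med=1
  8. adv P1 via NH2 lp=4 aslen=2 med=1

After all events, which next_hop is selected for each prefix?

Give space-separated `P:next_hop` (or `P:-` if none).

Answer: P0:NH1 P1:NH2 P2:NH1

Derivation:
Op 1: best P0=NH0 P1=- P2=-
Op 2: best P0=NH0 P1=- P2=-
Op 3: best P0=NH0 P1=NH0 P2=-
Op 4: best P0=NH0 P1=NH0 P2=-
Op 5: best P0=NH1 P1=NH0 P2=-
Op 6: best P0=NH1 P1=NH0 P2=NH0
Op 7: best P0=NH1 P1=NH0 P2=NH1
Op 8: best P0=NH1 P1=NH2 P2=NH1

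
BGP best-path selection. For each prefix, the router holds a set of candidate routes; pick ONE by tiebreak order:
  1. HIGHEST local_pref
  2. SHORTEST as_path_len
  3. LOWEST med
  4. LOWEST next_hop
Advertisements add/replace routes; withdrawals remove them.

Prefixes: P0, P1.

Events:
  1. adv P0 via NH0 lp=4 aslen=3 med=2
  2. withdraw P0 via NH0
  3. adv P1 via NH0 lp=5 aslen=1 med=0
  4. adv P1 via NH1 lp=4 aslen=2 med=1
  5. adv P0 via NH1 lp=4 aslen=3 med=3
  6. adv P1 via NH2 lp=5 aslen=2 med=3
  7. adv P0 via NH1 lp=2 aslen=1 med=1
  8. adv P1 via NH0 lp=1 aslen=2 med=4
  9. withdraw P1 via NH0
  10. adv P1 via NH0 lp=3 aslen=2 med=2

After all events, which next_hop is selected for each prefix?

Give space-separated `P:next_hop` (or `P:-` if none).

Answer: P0:NH1 P1:NH2

Derivation:
Op 1: best P0=NH0 P1=-
Op 2: best P0=- P1=-
Op 3: best P0=- P1=NH0
Op 4: best P0=- P1=NH0
Op 5: best P0=NH1 P1=NH0
Op 6: best P0=NH1 P1=NH0
Op 7: best P0=NH1 P1=NH0
Op 8: best P0=NH1 P1=NH2
Op 9: best P0=NH1 P1=NH2
Op 10: best P0=NH1 P1=NH2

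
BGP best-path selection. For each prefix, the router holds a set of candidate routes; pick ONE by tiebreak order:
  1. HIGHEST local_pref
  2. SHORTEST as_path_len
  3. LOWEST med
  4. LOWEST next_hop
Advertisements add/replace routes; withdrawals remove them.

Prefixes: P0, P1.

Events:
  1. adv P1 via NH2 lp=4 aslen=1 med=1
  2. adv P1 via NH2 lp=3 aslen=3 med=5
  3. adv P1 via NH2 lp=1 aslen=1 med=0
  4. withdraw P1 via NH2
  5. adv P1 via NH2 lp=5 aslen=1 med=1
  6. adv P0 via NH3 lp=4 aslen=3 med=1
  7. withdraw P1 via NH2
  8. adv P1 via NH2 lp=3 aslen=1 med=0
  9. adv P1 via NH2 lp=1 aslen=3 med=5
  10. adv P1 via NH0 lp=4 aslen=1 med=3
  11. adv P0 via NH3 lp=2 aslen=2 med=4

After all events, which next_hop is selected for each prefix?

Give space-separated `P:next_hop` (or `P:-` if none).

Answer: P0:NH3 P1:NH0

Derivation:
Op 1: best P0=- P1=NH2
Op 2: best P0=- P1=NH2
Op 3: best P0=- P1=NH2
Op 4: best P0=- P1=-
Op 5: best P0=- P1=NH2
Op 6: best P0=NH3 P1=NH2
Op 7: best P0=NH3 P1=-
Op 8: best P0=NH3 P1=NH2
Op 9: best P0=NH3 P1=NH2
Op 10: best P0=NH3 P1=NH0
Op 11: best P0=NH3 P1=NH0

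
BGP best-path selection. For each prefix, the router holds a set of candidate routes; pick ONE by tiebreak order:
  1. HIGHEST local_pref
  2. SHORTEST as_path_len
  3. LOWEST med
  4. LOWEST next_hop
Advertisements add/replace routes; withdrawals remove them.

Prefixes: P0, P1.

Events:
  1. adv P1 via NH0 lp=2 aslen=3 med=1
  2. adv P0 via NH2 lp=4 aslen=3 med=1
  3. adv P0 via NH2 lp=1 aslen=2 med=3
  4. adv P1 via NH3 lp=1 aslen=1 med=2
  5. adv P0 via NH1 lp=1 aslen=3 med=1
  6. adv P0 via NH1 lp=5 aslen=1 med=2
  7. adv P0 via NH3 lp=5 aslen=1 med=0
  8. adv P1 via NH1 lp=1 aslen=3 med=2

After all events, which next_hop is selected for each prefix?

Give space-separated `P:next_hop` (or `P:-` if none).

Answer: P0:NH3 P1:NH0

Derivation:
Op 1: best P0=- P1=NH0
Op 2: best P0=NH2 P1=NH0
Op 3: best P0=NH2 P1=NH0
Op 4: best P0=NH2 P1=NH0
Op 5: best P0=NH2 P1=NH0
Op 6: best P0=NH1 P1=NH0
Op 7: best P0=NH3 P1=NH0
Op 8: best P0=NH3 P1=NH0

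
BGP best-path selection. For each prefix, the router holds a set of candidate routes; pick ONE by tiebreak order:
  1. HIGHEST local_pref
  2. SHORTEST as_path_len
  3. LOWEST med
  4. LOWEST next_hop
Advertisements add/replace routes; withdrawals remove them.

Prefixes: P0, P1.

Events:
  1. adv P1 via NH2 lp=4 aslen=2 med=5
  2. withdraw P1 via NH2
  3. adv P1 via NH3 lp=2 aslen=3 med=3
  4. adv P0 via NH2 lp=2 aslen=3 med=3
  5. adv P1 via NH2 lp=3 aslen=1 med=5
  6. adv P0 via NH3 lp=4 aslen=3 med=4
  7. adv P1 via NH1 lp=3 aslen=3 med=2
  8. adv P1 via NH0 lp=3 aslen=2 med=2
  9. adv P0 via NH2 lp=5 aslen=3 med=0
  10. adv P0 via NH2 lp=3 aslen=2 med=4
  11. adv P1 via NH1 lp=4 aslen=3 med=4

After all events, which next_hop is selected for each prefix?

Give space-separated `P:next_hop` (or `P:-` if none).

Answer: P0:NH3 P1:NH1

Derivation:
Op 1: best P0=- P1=NH2
Op 2: best P0=- P1=-
Op 3: best P0=- P1=NH3
Op 4: best P0=NH2 P1=NH3
Op 5: best P0=NH2 P1=NH2
Op 6: best P0=NH3 P1=NH2
Op 7: best P0=NH3 P1=NH2
Op 8: best P0=NH3 P1=NH2
Op 9: best P0=NH2 P1=NH2
Op 10: best P0=NH3 P1=NH2
Op 11: best P0=NH3 P1=NH1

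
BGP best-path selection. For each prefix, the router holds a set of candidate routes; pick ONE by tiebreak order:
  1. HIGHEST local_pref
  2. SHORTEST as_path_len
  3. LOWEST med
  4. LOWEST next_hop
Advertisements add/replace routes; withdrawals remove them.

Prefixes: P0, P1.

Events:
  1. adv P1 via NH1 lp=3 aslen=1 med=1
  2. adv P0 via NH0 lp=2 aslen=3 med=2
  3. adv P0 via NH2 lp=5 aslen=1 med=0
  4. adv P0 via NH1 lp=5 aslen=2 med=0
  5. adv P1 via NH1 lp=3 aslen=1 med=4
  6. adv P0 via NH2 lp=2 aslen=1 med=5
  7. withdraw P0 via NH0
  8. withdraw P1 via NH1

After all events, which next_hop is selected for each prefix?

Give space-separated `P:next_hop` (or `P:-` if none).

Op 1: best P0=- P1=NH1
Op 2: best P0=NH0 P1=NH1
Op 3: best P0=NH2 P1=NH1
Op 4: best P0=NH2 P1=NH1
Op 5: best P0=NH2 P1=NH1
Op 6: best P0=NH1 P1=NH1
Op 7: best P0=NH1 P1=NH1
Op 8: best P0=NH1 P1=-

Answer: P0:NH1 P1:-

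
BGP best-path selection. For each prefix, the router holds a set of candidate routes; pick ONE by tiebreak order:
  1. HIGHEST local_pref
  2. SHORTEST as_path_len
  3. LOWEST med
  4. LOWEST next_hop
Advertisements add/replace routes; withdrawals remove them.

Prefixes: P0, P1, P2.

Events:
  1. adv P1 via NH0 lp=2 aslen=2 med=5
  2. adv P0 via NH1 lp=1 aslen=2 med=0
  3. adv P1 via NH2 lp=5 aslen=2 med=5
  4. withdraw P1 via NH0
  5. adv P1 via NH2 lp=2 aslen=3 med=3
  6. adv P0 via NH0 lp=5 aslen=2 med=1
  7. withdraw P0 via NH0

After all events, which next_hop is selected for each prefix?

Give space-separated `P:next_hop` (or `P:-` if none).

Op 1: best P0=- P1=NH0 P2=-
Op 2: best P0=NH1 P1=NH0 P2=-
Op 3: best P0=NH1 P1=NH2 P2=-
Op 4: best P0=NH1 P1=NH2 P2=-
Op 5: best P0=NH1 P1=NH2 P2=-
Op 6: best P0=NH0 P1=NH2 P2=-
Op 7: best P0=NH1 P1=NH2 P2=-

Answer: P0:NH1 P1:NH2 P2:-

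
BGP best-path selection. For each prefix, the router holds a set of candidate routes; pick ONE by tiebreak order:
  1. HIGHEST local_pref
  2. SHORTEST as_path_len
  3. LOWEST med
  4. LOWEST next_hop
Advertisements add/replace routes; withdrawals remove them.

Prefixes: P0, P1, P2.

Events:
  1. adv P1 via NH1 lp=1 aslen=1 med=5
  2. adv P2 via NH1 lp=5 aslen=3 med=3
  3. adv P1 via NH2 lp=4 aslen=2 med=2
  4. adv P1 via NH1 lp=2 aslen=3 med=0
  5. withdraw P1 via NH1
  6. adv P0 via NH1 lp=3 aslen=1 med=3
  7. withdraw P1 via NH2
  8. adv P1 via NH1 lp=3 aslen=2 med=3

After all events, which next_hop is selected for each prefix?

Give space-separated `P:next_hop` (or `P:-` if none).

Answer: P0:NH1 P1:NH1 P2:NH1

Derivation:
Op 1: best P0=- P1=NH1 P2=-
Op 2: best P0=- P1=NH1 P2=NH1
Op 3: best P0=- P1=NH2 P2=NH1
Op 4: best P0=- P1=NH2 P2=NH1
Op 5: best P0=- P1=NH2 P2=NH1
Op 6: best P0=NH1 P1=NH2 P2=NH1
Op 7: best P0=NH1 P1=- P2=NH1
Op 8: best P0=NH1 P1=NH1 P2=NH1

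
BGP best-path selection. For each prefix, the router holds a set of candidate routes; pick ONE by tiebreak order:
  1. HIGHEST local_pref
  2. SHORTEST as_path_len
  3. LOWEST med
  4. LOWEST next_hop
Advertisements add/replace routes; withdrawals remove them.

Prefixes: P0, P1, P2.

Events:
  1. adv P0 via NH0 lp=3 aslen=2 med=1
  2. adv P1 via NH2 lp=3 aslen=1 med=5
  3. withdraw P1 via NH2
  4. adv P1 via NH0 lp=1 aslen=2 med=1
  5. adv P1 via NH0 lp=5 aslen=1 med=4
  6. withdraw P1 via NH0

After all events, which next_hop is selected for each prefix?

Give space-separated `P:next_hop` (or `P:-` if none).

Op 1: best P0=NH0 P1=- P2=-
Op 2: best P0=NH0 P1=NH2 P2=-
Op 3: best P0=NH0 P1=- P2=-
Op 4: best P0=NH0 P1=NH0 P2=-
Op 5: best P0=NH0 P1=NH0 P2=-
Op 6: best P0=NH0 P1=- P2=-

Answer: P0:NH0 P1:- P2:-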